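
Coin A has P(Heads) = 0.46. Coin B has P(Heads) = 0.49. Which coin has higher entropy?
B

For binary distributions, entropy is maximized at p=0.5 and decreases as p moves toward 0 or 1.

H(A) = H(0.46) = 0.9954 bits
H(B) = H(0.49) = 0.9997 bits

Distribution B (p=0.49) is closer to uniform (p=0.5), so it has higher entropy.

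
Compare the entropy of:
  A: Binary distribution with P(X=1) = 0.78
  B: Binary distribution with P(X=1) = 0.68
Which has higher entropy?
B

For binary distributions, entropy is maximized at p=0.5 and decreases as p moves toward 0 or 1.

H(A) = H(0.78) = 0.7602 bits
H(B) = H(0.68) = 0.9044 bits

Distribution B (p=0.68) is closer to uniform (p=0.5), so it has higher entropy.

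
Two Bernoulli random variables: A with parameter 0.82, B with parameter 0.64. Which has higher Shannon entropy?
B

For binary distributions, entropy is maximized at p=0.5 and decreases as p moves toward 0 or 1.

H(A) = H(0.82) = 0.6801 bits
H(B) = H(0.64) = 0.9427 bits

Distribution B (p=0.64) is closer to uniform (p=0.5), so it has higher entropy.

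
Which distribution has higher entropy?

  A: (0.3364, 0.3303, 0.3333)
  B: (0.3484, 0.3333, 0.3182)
A

Both distributions are close to uniform, making this a harder comparison.

H(A) = 1.5849 bits
H(B) = 1.5840 bits

The distribution closer to uniform has higher entropy.
Answer: A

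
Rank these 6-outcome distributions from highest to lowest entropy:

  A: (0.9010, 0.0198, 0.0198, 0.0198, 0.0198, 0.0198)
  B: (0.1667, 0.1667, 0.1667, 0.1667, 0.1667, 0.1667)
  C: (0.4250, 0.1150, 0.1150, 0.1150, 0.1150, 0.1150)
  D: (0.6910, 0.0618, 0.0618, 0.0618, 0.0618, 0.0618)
B > C > D > A

Key insight: Entropy is maximized by uniform distributions and minimized by concentrated distributions.

Entropies:
  H(A) = 0.6957 bits
  H(B) = 2.5850 bits
  H(C) = 2.3188 bits
  H(D) = 1.6095 bits

Ranking: B > C > D > A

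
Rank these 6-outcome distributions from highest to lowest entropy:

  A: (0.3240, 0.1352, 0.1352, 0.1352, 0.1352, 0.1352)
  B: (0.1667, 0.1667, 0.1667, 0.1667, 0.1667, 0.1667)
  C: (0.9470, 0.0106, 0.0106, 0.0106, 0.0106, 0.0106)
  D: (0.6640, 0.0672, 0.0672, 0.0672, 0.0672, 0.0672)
B > A > D > C

Key insight: Entropy is maximized by uniform distributions and minimized by concentrated distributions.

Entropies:
  H(A) = 2.4783 bits
  H(B) = 2.5850 bits
  H(C) = 0.4221 bits
  H(D) = 1.7011 bits

Ranking: B > A > D > C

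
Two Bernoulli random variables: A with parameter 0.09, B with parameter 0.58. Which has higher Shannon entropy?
B

For binary distributions, entropy is maximized at p=0.5 and decreases as p moves toward 0 or 1.

H(A) = H(0.09) = 0.4365 bits
H(B) = H(0.58) = 0.9815 bits

Distribution B (p=0.58) is closer to uniform (p=0.5), so it has higher entropy.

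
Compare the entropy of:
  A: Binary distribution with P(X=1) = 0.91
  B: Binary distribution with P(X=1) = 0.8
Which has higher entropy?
B

For binary distributions, entropy is maximized at p=0.5 and decreases as p moves toward 0 or 1.

H(A) = H(0.91) = 0.4365 bits
H(B) = H(0.8) = 0.7219 bits

Distribution B (p=0.8) is closer to uniform (p=0.5), so it has higher entropy.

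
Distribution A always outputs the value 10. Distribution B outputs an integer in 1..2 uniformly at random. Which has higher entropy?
B

A is deterministic, so H(A) = 0. B is uniform over 2 outcomes, so H(B) = log₂(2) = 1.000 bits. Any distribution with genuine randomness has higher entropy than a deterministic one.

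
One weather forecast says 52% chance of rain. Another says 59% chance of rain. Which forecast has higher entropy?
52% forecast

Treat each forecast as a Bernoulli distribution. Binary entropy is maximized at p=0.5 and falls off symmetrically toward 0 or 1. The 52% forecast is closer to 50%, so it is more uncertain. H(52%) ≈ 0.999 bits, H(59%) ≈ 0.977 bits.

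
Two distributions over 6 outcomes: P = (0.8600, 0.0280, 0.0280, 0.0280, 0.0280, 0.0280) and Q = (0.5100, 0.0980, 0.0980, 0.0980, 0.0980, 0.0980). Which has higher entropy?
Q

P is highly concentrated on one outcome (86%), making it nearly deterministic. Q spreads its mass more evenly (max 51%). The more spread-out distribution has higher entropy: H(P) ≈ 0.909 bits, H(Q) ≈ 2.137 bits.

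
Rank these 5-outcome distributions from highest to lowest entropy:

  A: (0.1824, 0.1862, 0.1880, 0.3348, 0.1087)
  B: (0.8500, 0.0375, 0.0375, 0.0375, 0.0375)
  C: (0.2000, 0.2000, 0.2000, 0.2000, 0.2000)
C > A > B

Key insight: Entropy is maximized by uniform distributions and minimized by concentrated distributions.

- Uniform distributions have maximum entropy log₂(5) = 2.3219 bits
- The more "peaked" or concentrated a distribution, the lower its entropy

Entropies:
  H(A) = 2.2290 bits
  H(B) = 0.9098 bits
  H(C) = 2.3219 bits

Ranking: C > A > B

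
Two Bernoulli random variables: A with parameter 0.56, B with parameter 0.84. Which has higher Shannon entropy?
A

For binary distributions, entropy is maximized at p=0.5 and decreases as p moves toward 0 or 1.

H(A) = H(0.56) = 0.9896 bits
H(B) = H(0.84) = 0.6343 bits

Distribution A (p=0.56) is closer to uniform (p=0.5), so it has higher entropy.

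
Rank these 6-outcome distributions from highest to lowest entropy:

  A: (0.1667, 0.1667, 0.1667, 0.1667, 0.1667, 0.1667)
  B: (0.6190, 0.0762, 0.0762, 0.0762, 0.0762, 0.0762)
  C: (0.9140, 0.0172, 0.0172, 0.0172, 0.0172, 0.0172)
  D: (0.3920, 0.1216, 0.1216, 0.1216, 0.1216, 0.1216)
A > D > B > C

Key insight: Entropy is maximized by uniform distributions and minimized by concentrated distributions.

Entropies:
  H(A) = 2.5850 bits
  H(B) = 1.8434 bits
  H(C) = 0.6227 bits
  H(D) = 2.3778 bits

Ranking: A > D > B > C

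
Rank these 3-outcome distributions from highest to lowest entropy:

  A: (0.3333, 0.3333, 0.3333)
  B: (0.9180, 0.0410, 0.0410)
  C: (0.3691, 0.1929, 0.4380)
A > C > B

Key insight: Entropy is maximized by uniform distributions and minimized by concentrated distributions.

- Uniform distributions have maximum entropy log₂(3) = 1.5850 bits
- The more "peaked" or concentrated a distribution, the lower its entropy

Entropies:
  H(A) = 1.5850 bits
  H(B) = 0.4912 bits
  H(C) = 1.5104 bits

Ranking: A > C > B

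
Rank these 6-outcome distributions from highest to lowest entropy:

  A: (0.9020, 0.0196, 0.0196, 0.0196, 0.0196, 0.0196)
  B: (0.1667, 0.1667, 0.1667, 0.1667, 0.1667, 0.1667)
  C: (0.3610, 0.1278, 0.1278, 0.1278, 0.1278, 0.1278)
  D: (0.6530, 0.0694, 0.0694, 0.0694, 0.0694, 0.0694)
B > C > D > A

Key insight: Entropy is maximized by uniform distributions and minimized by concentrated distributions.

Entropies:
  H(A) = 0.6902 bits
  H(B) = 2.5850 bits
  H(C) = 2.4272 bits
  H(D) = 1.7371 bits

Ranking: B > C > D > A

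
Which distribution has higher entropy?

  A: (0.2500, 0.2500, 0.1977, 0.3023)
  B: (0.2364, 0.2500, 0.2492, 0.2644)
B

Both distributions are close to uniform, making this a harder comparison.

H(A) = 1.9841 bits
H(B) = 1.9989 bits

The distribution closer to uniform has higher entropy.
Answer: B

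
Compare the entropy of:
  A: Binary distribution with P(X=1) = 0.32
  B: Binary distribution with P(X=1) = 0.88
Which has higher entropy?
A

For binary distributions, entropy is maximized at p=0.5 and decreases as p moves toward 0 or 1.

H(A) = H(0.32) = 0.9044 bits
H(B) = H(0.88) = 0.5294 bits

Distribution A (p=0.32) is closer to uniform (p=0.5), so it has higher entropy.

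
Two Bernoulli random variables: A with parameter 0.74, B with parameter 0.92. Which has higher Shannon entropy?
A

For binary distributions, entropy is maximized at p=0.5 and decreases as p moves toward 0 or 1.

H(A) = H(0.74) = 0.8267 bits
H(B) = H(0.92) = 0.4022 bits

Distribution A (p=0.74) is closer to uniform (p=0.5), so it has higher entropy.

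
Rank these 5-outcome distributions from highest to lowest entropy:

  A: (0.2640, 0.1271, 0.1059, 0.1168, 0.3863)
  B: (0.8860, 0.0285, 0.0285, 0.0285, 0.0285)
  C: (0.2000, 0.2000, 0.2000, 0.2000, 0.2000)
C > A > B

Key insight: Entropy is maximized by uniform distributions and minimized by concentrated distributions.

- Uniform distributions have maximum entropy log₂(5) = 2.3219 bits
- The more "peaked" or concentrated a distribution, the lower its entropy

Entropies:
  H(A) = 2.1202 bits
  H(B) = 0.7399 bits
  H(C) = 2.3219 bits

Ranking: C > A > B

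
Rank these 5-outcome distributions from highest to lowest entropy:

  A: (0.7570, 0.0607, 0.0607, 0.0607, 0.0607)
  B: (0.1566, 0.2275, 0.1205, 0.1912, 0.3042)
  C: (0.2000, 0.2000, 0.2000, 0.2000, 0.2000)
C > B > A

Key insight: Entropy is maximized by uniform distributions and minimized by concentrated distributions.

- Uniform distributions have maximum entropy log₂(5) = 2.3219 bits
- The more "peaked" or concentrated a distribution, the lower its entropy

Entropies:
  H(A) = 1.2860 bits
  H(B) = 2.2513 bits
  H(C) = 2.3219 bits

Ranking: C > B > A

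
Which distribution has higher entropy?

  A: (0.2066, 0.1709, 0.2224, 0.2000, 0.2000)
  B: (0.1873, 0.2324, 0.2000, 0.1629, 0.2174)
A

Both distributions are close to uniform, making this a harder comparison.

H(A) = 2.3168 bits
H(B) = 2.3114 bits

The distribution closer to uniform has higher entropy.
Answer: A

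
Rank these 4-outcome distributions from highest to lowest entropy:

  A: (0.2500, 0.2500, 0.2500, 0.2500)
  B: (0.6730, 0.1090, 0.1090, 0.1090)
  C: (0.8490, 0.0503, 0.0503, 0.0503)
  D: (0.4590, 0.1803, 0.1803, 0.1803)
A > D > B > C

Key insight: Entropy is maximized by uniform distributions and minimized by concentrated distributions.

Entropies:
  H(A) = 2.0000 bits
  H(B) = 1.4301 bits
  H(C) = 0.8517 bits
  H(D) = 1.8526 bits

Ranking: A > D > B > C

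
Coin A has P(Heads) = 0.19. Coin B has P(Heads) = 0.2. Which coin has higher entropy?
B

For binary distributions, entropy is maximized at p=0.5 and decreases as p moves toward 0 or 1.

H(A) = H(0.19) = 0.7015 bits
H(B) = H(0.2) = 0.7219 bits

Distribution B (p=0.2) is closer to uniform (p=0.5), so it has higher entropy.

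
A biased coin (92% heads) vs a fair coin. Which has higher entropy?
Fair coin

The fair coin is uniform (p=0.5), maximizing binary entropy at 1 bit. The biased coin has H(0.92) ≈ 0.402 bits — its outcome is more predictable, so its entropy is lower.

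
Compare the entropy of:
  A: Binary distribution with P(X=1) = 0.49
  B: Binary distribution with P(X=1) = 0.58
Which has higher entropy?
A

For binary distributions, entropy is maximized at p=0.5 and decreases as p moves toward 0 or 1.

H(A) = H(0.49) = 0.9997 bits
H(B) = H(0.58) = 0.9815 bits

Distribution A (p=0.49) is closer to uniform (p=0.5), so it has higher entropy.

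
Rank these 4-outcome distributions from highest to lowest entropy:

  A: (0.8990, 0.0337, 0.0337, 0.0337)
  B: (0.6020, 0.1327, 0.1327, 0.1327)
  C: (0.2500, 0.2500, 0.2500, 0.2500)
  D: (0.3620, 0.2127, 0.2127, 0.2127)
C > D > B > A

Key insight: Entropy is maximized by uniform distributions and minimized by concentrated distributions.

Entropies:
  H(A) = 0.6322 bits
  H(B) = 1.6006 bits
  H(C) = 2.0000 bits
  H(D) = 1.9555 bits

Ranking: C > D > B > A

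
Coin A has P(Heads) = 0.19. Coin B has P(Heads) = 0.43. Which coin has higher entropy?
B

For binary distributions, entropy is maximized at p=0.5 and decreases as p moves toward 0 or 1.

H(A) = H(0.19) = 0.7015 bits
H(B) = H(0.43) = 0.9858 bits

Distribution B (p=0.43) is closer to uniform (p=0.5), so it has higher entropy.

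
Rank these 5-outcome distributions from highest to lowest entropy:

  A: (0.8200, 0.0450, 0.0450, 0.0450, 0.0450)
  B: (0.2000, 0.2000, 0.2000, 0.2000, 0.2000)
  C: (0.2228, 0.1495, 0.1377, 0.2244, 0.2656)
B > C > A

Key insight: Entropy is maximized by uniform distributions and minimized by concentrated distributions.

- Uniform distributions have maximum entropy log₂(5) = 2.3219 bits
- The more "peaked" or concentrated a distribution, the lower its entropy

Entropies:
  H(A) = 1.0401 bits
  H(B) = 2.3219 bits
  H(C) = 2.2782 bits

Ranking: B > C > A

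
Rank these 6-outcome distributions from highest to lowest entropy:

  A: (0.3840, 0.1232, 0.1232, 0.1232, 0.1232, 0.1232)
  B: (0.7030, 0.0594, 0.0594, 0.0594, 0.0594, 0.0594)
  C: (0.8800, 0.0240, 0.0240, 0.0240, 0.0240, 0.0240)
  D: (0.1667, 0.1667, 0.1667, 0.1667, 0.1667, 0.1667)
D > A > B > C

Key insight: Entropy is maximized by uniform distributions and minimized by concentrated distributions.

Entropies:
  H(A) = 2.3911 bits
  H(B) = 1.5672 bits
  H(C) = 0.8080 bits
  H(D) = 2.5850 bits

Ranking: D > A > B > C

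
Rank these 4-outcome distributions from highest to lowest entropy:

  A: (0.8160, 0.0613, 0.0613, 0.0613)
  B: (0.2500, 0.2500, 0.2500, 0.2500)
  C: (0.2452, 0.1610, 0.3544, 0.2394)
B > C > A

Key insight: Entropy is maximized by uniform distributions and minimized by concentrated distributions.

- Uniform distributions have maximum entropy log₂(4) = 2.0000 bits
- The more "peaked" or concentrated a distribution, the lower its entropy

Entropies:
  H(A) = 0.9804 bits
  H(B) = 2.0000 bits
  H(C) = 1.9456 bits

Ranking: B > C > A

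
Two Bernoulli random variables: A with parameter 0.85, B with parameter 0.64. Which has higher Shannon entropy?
B

For binary distributions, entropy is maximized at p=0.5 and decreases as p moves toward 0 or 1.

H(A) = H(0.85) = 0.6098 bits
H(B) = H(0.64) = 0.9427 bits

Distribution B (p=0.64) is closer to uniform (p=0.5), so it has higher entropy.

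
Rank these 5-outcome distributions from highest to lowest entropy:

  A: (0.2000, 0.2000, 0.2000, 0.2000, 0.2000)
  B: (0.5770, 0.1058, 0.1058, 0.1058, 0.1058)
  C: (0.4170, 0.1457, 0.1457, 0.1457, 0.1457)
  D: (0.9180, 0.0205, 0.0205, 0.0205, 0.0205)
A > C > B > D

Key insight: Entropy is maximized by uniform distributions and minimized by concentrated distributions.

Entropies:
  H(A) = 2.3219 bits
  H(B) = 1.8288 bits
  H(C) = 2.1460 bits
  H(D) = 0.5732 bits

Ranking: A > C > B > D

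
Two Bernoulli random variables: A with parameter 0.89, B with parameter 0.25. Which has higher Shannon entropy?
B

For binary distributions, entropy is maximized at p=0.5 and decreases as p moves toward 0 or 1.

H(A) = H(0.89) = 0.4999 bits
H(B) = H(0.25) = 0.8113 bits

Distribution B (p=0.25) is closer to uniform (p=0.5), so it has higher entropy.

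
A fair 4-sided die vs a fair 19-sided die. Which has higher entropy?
19-sided die

Both are uniform distributions; for uniform over n outcomes, H = log₂(n). H(4-sided) = log₂(4) = 2.000 bits and H(19-sided) = log₂(19) = 4.248 bits. More outcomes in a uniform distribution means higher entropy.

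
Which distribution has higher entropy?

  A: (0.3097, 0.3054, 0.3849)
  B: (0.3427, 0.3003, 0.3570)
B

Both distributions are close to uniform, making this a harder comparison.

H(A) = 1.5765 bits
H(B) = 1.5811 bits

The distribution closer to uniform has higher entropy.
Answer: B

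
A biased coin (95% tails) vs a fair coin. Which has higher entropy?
Fair coin

The fair coin is uniform (p=0.5), maximizing binary entropy at 1 bit. The biased coin has H(0.95) ≈ 0.286 bits — its outcome is more predictable, so its entropy is lower.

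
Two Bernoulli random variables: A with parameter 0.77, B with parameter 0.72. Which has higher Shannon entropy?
B

For binary distributions, entropy is maximized at p=0.5 and decreases as p moves toward 0 or 1.

H(A) = H(0.77) = 0.7780 bits
H(B) = H(0.72) = 0.8555 bits

Distribution B (p=0.72) is closer to uniform (p=0.5), so it has higher entropy.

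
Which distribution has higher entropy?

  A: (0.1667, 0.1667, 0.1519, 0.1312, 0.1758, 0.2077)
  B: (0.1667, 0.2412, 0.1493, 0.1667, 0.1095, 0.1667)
A

Both distributions are close to uniform, making this a harder comparison.

H(A) = 2.5710 bits
H(B) = 2.5464 bits

The distribution closer to uniform has higher entropy.
Answer: A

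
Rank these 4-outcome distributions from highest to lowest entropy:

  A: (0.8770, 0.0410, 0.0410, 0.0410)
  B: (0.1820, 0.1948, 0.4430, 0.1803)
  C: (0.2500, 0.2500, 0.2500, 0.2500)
C > B > A

Key insight: Entropy is maximized by uniform distributions and minimized by concentrated distributions.

- Uniform distributions have maximum entropy log₂(4) = 2.0000 bits
- The more "peaked" or concentrated a distribution, the lower its entropy

Entropies:
  H(A) = 0.7329 bits
  H(B) = 1.8730 bits
  H(C) = 2.0000 bits

Ranking: C > B > A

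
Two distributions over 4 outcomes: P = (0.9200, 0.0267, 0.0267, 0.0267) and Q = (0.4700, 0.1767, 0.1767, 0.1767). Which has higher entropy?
Q

P is highly concentrated on one outcome (92%), making it nearly deterministic. Q spreads its mass more evenly (max 47%). The more spread-out distribution has higher entropy: H(P) ≈ 0.529 bits, H(Q) ≈ 1.837 bits.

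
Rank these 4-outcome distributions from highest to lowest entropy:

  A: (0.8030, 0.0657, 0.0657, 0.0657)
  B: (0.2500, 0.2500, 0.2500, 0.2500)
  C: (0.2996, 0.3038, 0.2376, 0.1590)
B > C > A

Key insight: Entropy is maximized by uniform distributions and minimized by concentrated distributions.

- Uniform distributions have maximum entropy log₂(4) = 2.0000 bits
- The more "peaked" or concentrated a distribution, the lower its entropy

Entropies:
  H(A) = 1.0281 bits
  H(B) = 2.0000 bits
  H(C) = 1.9576 bits

Ranking: B > C > A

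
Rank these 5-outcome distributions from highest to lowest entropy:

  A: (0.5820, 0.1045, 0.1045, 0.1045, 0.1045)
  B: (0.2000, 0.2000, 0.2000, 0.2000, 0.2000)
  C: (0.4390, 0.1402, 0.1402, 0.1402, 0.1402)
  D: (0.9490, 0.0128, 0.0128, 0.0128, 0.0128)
B > C > A > D

Key insight: Entropy is maximized by uniform distributions and minimized by concentrated distributions.

Entropies:
  H(A) = 1.8165 bits
  H(B) = 2.3219 bits
  H(C) = 2.1112 bits
  H(D) = 0.3926 bits

Ranking: B > C > A > D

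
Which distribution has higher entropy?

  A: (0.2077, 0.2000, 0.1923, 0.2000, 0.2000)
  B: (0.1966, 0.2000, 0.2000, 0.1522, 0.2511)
A

Both distributions are close to uniform, making this a harder comparison.

H(A) = 2.3215 bits
H(B) = 2.3042 bits

The distribution closer to uniform has higher entropy.
Answer: A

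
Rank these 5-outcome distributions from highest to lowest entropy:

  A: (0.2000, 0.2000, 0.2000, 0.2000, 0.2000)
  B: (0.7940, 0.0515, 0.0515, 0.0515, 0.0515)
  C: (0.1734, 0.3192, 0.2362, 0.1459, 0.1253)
A > C > B

Key insight: Entropy is maximized by uniform distributions and minimized by concentrated distributions.

- Uniform distributions have maximum entropy log₂(5) = 2.3219 bits
- The more "peaked" or concentrated a distribution, the lower its entropy

Entropies:
  H(A) = 2.3219 bits
  H(B) = 1.1458 bits
  H(C) = 2.2366 bits

Ranking: A > C > B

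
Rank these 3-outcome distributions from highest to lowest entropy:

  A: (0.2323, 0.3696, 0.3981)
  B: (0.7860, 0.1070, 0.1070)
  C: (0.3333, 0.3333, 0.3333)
C > A > B

Key insight: Entropy is maximized by uniform distributions and minimized by concentrated distributions.

- Uniform distributions have maximum entropy log₂(3) = 1.5850 bits
- The more "peaked" or concentrated a distribution, the lower its entropy

Entropies:
  H(A) = 1.5489 bits
  H(B) = 0.9631 bits
  H(C) = 1.5850 bits

Ranking: C > A > B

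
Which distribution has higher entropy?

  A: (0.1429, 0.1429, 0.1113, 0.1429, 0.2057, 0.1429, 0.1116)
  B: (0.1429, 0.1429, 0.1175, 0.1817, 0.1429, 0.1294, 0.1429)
B

Both distributions are close to uniform, making this a harder comparison.

H(A) = 2.7791 bits
H(B) = 2.7959 bits

The distribution closer to uniform has higher entropy.
Answer: B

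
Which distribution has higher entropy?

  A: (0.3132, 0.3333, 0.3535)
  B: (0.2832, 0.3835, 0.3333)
A

Both distributions are close to uniform, making this a harder comparison.

H(A) = 1.5832 bits
H(B) = 1.5740 bits

The distribution closer to uniform has higher entropy.
Answer: A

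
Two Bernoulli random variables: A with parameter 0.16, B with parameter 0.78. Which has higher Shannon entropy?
B

For binary distributions, entropy is maximized at p=0.5 and decreases as p moves toward 0 or 1.

H(A) = H(0.16) = 0.6343 bits
H(B) = H(0.78) = 0.7602 bits

Distribution B (p=0.78) is closer to uniform (p=0.5), so it has higher entropy.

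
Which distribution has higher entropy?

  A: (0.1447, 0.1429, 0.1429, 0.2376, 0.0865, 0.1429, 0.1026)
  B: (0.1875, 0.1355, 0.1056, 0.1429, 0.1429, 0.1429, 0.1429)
B

Both distributions are close to uniform, making this a harder comparison.

H(A) = 2.7418 bits
H(B) = 2.7902 bits

The distribution closer to uniform has higher entropy.
Answer: B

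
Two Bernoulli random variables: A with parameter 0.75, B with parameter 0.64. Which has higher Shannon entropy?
B

For binary distributions, entropy is maximized at p=0.5 and decreases as p moves toward 0 or 1.

H(A) = H(0.75) = 0.8113 bits
H(B) = H(0.64) = 0.9427 bits

Distribution B (p=0.64) is closer to uniform (p=0.5), so it has higher entropy.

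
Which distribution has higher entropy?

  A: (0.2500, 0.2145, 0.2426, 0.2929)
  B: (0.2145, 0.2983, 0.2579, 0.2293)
A

Both distributions are close to uniform, making this a harder comparison.

H(A) = 1.9910 bits
H(B) = 1.9884 bits

The distribution closer to uniform has higher entropy.
Answer: A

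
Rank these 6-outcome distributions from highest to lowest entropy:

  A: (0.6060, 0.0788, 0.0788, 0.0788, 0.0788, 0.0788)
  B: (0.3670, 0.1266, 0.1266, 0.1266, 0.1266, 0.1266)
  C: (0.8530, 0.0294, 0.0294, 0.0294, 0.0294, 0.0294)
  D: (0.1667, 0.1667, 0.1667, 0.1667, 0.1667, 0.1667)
D > B > A > C

Key insight: Entropy is maximized by uniform distributions and minimized by concentrated distributions.

Entropies:
  H(A) = 1.8822 bits
  H(B) = 2.4181 bits
  H(C) = 0.9436 bits
  H(D) = 2.5850 bits

Ranking: D > B > A > C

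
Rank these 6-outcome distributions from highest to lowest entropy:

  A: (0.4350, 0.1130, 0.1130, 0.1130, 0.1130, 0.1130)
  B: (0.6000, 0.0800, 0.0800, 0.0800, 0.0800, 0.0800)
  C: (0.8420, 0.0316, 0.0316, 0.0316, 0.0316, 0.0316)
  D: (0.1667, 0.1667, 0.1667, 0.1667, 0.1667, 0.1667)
D > A > B > C

Key insight: Entropy is maximized by uniform distributions and minimized by concentrated distributions.

Entropies:
  H(A) = 2.2997 bits
  H(B) = 1.8997 bits
  H(C) = 0.9964 bits
  H(D) = 2.5850 bits

Ranking: D > A > B > C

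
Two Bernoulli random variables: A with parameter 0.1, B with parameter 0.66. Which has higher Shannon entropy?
B

For binary distributions, entropy is maximized at p=0.5 and decreases as p moves toward 0 or 1.

H(A) = H(0.1) = 0.4690 bits
H(B) = H(0.66) = 0.9248 bits

Distribution B (p=0.66) is closer to uniform (p=0.5), so it has higher entropy.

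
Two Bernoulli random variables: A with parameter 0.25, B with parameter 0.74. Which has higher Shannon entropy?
B

For binary distributions, entropy is maximized at p=0.5 and decreases as p moves toward 0 or 1.

H(A) = H(0.25) = 0.8113 bits
H(B) = H(0.74) = 0.8267 bits

Distribution B (p=0.74) is closer to uniform (p=0.5), so it has higher entropy.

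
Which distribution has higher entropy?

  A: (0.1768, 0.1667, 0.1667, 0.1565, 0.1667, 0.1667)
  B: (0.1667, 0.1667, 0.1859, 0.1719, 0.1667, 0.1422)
A

Both distributions are close to uniform, making this a harder comparison.

H(A) = 2.5841 bits
H(B) = 2.5806 bits

The distribution closer to uniform has higher entropy.
Answer: A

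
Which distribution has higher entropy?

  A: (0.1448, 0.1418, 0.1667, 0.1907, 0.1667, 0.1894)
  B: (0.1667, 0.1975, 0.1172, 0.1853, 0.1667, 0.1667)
A

Both distributions are close to uniform, making this a harder comparison.

H(A) = 2.5754 bits
H(B) = 2.5678 bits

The distribution closer to uniform has higher entropy.
Answer: A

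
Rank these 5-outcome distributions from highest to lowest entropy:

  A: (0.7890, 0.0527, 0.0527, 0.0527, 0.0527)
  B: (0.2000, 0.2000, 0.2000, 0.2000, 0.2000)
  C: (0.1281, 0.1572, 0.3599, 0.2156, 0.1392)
B > C > A

Key insight: Entropy is maximized by uniform distributions and minimized by concentrated distributions.

- Uniform distributions have maximum entropy log₂(5) = 2.3219 bits
- The more "peaked" or concentrated a distribution, the lower its entropy

Entropies:
  H(A) = 1.1654 bits
  H(B) = 2.3219 bits
  H(C) = 2.2032 bits

Ranking: B > C > A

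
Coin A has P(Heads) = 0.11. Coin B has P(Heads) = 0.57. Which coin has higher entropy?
B

For binary distributions, entropy is maximized at p=0.5 and decreases as p moves toward 0 or 1.

H(A) = H(0.11) = 0.4999 bits
H(B) = H(0.57) = 0.9858 bits

Distribution B (p=0.57) is closer to uniform (p=0.5), so it has higher entropy.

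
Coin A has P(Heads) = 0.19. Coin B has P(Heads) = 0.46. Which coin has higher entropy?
B

For binary distributions, entropy is maximized at p=0.5 and decreases as p moves toward 0 or 1.

H(A) = H(0.19) = 0.7015 bits
H(B) = H(0.46) = 0.9954 bits

Distribution B (p=0.46) is closer to uniform (p=0.5), so it has higher entropy.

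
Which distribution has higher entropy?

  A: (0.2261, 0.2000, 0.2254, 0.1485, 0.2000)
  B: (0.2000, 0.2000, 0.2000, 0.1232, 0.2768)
A

Both distributions are close to uniform, making this a harder comparison.

H(A) = 2.3068 bits
H(B) = 2.2783 bits

The distribution closer to uniform has higher entropy.
Answer: A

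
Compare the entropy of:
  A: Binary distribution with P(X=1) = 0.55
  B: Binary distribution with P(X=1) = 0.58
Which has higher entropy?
A

For binary distributions, entropy is maximized at p=0.5 and decreases as p moves toward 0 or 1.

H(A) = H(0.55) = 0.9928 bits
H(B) = H(0.58) = 0.9815 bits

Distribution A (p=0.55) is closer to uniform (p=0.5), so it has higher entropy.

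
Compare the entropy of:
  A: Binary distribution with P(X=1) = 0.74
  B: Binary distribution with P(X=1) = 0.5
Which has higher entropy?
B

For binary distributions, entropy is maximized at p=0.5 and decreases as p moves toward 0 or 1.

H(A) = H(0.74) = 0.8267 bits
H(B) = H(0.5) = 1.0000 bits

Distribution B (p=0.5) is closer to uniform (p=0.5), so it has higher entropy.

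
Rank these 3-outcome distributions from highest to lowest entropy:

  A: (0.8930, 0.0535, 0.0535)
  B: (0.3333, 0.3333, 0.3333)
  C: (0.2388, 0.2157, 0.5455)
B > C > A

Key insight: Entropy is maximized by uniform distributions and minimized by concentrated distributions.

- Uniform distributions have maximum entropy log₂(3) = 1.5850 bits
- The more "peaked" or concentrated a distribution, the lower its entropy

Entropies:
  H(A) = 0.5978 bits
  H(B) = 1.5850 bits
  H(C) = 1.4477 bits

Ranking: B > C > A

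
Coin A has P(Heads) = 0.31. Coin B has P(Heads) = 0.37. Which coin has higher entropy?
B

For binary distributions, entropy is maximized at p=0.5 and decreases as p moves toward 0 or 1.

H(A) = H(0.31) = 0.8932 bits
H(B) = H(0.37) = 0.9507 bits

Distribution B (p=0.37) is closer to uniform (p=0.5), so it has higher entropy.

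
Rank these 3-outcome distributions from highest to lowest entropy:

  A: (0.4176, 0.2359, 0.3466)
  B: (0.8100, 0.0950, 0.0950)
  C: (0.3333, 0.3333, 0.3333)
C > A > B

Key insight: Entropy is maximized by uniform distributions and minimized by concentrated distributions.

- Uniform distributions have maximum entropy log₂(3) = 1.5850 bits
- The more "peaked" or concentrated a distribution, the lower its entropy

Entropies:
  H(A) = 1.5475 bits
  H(B) = 0.8915 bits
  H(C) = 1.5850 bits

Ranking: C > A > B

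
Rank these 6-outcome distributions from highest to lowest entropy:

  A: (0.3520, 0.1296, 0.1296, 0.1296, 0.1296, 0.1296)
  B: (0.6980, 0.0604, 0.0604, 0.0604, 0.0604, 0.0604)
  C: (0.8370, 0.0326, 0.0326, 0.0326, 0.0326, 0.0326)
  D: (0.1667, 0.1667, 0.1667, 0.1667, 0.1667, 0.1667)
D > A > B > C

Key insight: Entropy is maximized by uniform distributions and minimized by concentrated distributions.

Entropies:
  H(A) = 2.4405 bits
  H(B) = 1.5849 bits
  H(C) = 1.0199 bits
  H(D) = 2.5850 bits

Ranking: D > A > B > C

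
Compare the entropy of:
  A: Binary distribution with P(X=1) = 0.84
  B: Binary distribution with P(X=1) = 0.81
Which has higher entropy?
B

For binary distributions, entropy is maximized at p=0.5 and decreases as p moves toward 0 or 1.

H(A) = H(0.84) = 0.6343 bits
H(B) = H(0.81) = 0.7015 bits

Distribution B (p=0.81) is closer to uniform (p=0.5), so it has higher entropy.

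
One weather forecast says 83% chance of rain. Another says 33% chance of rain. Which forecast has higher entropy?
33% forecast

Treat each forecast as a Bernoulli distribution. Binary entropy is maximized at p=0.5 and falls off symmetrically toward 0 or 1. The 33% forecast is closer to 50%, so it is more uncertain. H(83%) ≈ 0.658 bits, H(33%) ≈ 0.915 bits.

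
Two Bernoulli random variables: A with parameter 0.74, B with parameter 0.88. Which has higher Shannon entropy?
A

For binary distributions, entropy is maximized at p=0.5 and decreases as p moves toward 0 or 1.

H(A) = H(0.74) = 0.8267 bits
H(B) = H(0.88) = 0.5294 bits

Distribution A (p=0.74) is closer to uniform (p=0.5), so it has higher entropy.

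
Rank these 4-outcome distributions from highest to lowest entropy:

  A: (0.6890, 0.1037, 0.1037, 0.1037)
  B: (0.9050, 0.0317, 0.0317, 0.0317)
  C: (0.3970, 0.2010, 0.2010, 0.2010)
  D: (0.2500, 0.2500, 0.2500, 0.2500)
D > C > A > B

Key insight: Entropy is maximized by uniform distributions and minimized by concentrated distributions.

Entropies:
  H(A) = 1.3872 bits
  H(B) = 0.6035 bits
  H(C) = 1.9249 bits
  H(D) = 2.0000 bits

Ranking: D > C > A > B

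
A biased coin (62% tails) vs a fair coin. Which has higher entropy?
Fair coin

The fair coin is uniform (p=0.5), maximizing binary entropy at 1 bit. The biased coin has H(0.62) ≈ 0.958 bits — its outcome is more predictable, so its entropy is lower.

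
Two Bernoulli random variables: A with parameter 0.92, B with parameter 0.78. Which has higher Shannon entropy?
B

For binary distributions, entropy is maximized at p=0.5 and decreases as p moves toward 0 or 1.

H(A) = H(0.92) = 0.4022 bits
H(B) = H(0.78) = 0.7602 bits

Distribution B (p=0.78) is closer to uniform (p=0.5), so it has higher entropy.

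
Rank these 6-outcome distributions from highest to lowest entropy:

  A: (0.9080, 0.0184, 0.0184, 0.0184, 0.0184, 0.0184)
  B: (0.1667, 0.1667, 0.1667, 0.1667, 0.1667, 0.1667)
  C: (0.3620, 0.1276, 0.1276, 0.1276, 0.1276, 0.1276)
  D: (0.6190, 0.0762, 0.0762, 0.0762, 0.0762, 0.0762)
B > C > D > A

Key insight: Entropy is maximized by uniform distributions and minimized by concentrated distributions.

Entropies:
  H(A) = 0.6567 bits
  H(B) = 2.5850 bits
  H(C) = 2.4257 bits
  H(D) = 1.8434 bits

Ranking: B > C > D > A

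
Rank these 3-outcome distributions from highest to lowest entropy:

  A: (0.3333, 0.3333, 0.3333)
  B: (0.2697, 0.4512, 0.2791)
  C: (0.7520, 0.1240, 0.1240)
A > B > C

Key insight: Entropy is maximized by uniform distributions and minimized by concentrated distributions.

- Uniform distributions have maximum entropy log₂(3) = 1.5850 bits
- The more "peaked" or concentrated a distribution, the lower its entropy

Entropies:
  H(A) = 1.5850 bits
  H(B) = 1.5418 bits
  H(C) = 1.0561 bits

Ranking: A > B > C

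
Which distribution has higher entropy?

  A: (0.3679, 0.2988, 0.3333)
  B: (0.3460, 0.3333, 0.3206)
B

Both distributions are close to uniform, making this a harder comparison.

H(A) = 1.5798 bits
H(B) = 1.5843 bits

The distribution closer to uniform has higher entropy.
Answer: B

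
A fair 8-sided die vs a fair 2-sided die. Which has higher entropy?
8-sided die

Both are uniform distributions; for uniform over n outcomes, H = log₂(n). H(8-sided) = log₂(8) = 3.000 bits and H(2-sided) = log₂(2) = 1.000 bits. More outcomes in a uniform distribution means higher entropy.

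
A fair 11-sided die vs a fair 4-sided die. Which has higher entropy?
11-sided die

Both are uniform distributions; for uniform over n outcomes, H = log₂(n). H(11-sided) = log₂(11) = 3.459 bits and H(4-sided) = log₂(4) = 2.000 bits. More outcomes in a uniform distribution means higher entropy.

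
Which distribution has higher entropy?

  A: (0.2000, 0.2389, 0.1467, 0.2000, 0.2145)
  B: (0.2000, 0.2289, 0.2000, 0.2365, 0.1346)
A

Both distributions are close to uniform, making this a harder comparison.

H(A) = 2.3048 bits
H(B) = 2.2970 bits

The distribution closer to uniform has higher entropy.
Answer: A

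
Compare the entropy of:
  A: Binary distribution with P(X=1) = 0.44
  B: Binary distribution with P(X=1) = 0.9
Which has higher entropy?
A

For binary distributions, entropy is maximized at p=0.5 and decreases as p moves toward 0 or 1.

H(A) = H(0.44) = 0.9896 bits
H(B) = H(0.9) = 0.4690 bits

Distribution A (p=0.44) is closer to uniform (p=0.5), so it has higher entropy.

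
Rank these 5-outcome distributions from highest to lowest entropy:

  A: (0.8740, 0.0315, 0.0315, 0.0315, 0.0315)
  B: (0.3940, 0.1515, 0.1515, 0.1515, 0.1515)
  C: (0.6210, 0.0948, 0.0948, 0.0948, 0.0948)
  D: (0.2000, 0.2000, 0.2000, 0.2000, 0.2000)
D > B > C > A

Key insight: Entropy is maximized by uniform distributions and minimized by concentrated distributions.

Entropies:
  H(A) = 0.7984 bits
  H(B) = 2.1793 bits
  H(C) = 1.7153 bits
  H(D) = 2.3219 bits

Ranking: D > B > C > A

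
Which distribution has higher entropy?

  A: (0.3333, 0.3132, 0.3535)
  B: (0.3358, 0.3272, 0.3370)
B

Both distributions are close to uniform, making this a harder comparison.

H(A) = 1.5832 bits
H(B) = 1.5848 bits

The distribution closer to uniform has higher entropy.
Answer: B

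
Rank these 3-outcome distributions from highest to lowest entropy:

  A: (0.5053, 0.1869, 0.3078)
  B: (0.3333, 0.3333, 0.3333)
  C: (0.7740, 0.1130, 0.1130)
B > A > C

Key insight: Entropy is maximized by uniform distributions and minimized by concentrated distributions.

- Uniform distributions have maximum entropy log₂(3) = 1.5850 bits
- The more "peaked" or concentrated a distribution, the lower its entropy

Entropies:
  H(A) = 1.4730 bits
  H(B) = 1.5850 bits
  H(C) = 0.9970 bits

Ranking: B > A > C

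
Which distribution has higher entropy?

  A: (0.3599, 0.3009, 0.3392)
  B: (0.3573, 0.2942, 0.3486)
A

Both distributions are close to uniform, making this a harder comparison.

H(A) = 1.5811 bits
H(B) = 1.5798 bits

The distribution closer to uniform has higher entropy.
Answer: A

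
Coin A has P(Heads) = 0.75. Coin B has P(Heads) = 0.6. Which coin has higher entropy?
B

For binary distributions, entropy is maximized at p=0.5 and decreases as p moves toward 0 or 1.

H(A) = H(0.75) = 0.8113 bits
H(B) = H(0.6) = 0.9710 bits

Distribution B (p=0.6) is closer to uniform (p=0.5), so it has higher entropy.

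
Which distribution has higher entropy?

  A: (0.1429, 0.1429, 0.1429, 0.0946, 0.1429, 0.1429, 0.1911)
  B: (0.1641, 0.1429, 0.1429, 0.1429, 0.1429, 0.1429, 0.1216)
B

Both distributions are close to uniform, making this a harder comparison.

H(A) = 2.7834 bits
H(B) = 2.8028 bits

The distribution closer to uniform has higher entropy.
Answer: B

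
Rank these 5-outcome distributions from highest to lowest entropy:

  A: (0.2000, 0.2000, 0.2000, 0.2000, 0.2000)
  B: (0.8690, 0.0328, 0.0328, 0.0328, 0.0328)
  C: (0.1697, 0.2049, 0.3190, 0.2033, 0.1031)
A > C > B

Key insight: Entropy is maximized by uniform distributions and minimized by concentrated distributions.

- Uniform distributions have maximum entropy log₂(5) = 2.3219 bits
- The more "peaked" or concentrated a distribution, the lower its entropy

Entropies:
  H(A) = 2.3219 bits
  H(B) = 0.8222 bits
  H(C) = 2.2339 bits

Ranking: A > C > B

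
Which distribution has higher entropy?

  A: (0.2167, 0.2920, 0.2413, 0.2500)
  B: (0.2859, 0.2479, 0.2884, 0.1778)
A

Both distributions are close to uniform, making this a harder comparison.

H(A) = 1.9916 bits
H(B) = 1.9757 bits

The distribution closer to uniform has higher entropy.
Answer: A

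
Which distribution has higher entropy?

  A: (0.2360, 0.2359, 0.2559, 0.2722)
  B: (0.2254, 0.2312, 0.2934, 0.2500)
A

Both distributions are close to uniform, making this a harder comparison.

H(A) = 1.9974 bits
H(B) = 1.9920 bits

The distribution closer to uniform has higher entropy.
Answer: A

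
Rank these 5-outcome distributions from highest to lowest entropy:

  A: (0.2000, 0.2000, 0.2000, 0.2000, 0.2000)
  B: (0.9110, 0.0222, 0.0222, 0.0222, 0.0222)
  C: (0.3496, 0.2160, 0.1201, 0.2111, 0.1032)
A > C > B

Key insight: Entropy is maximized by uniform distributions and minimized by concentrated distributions.

- Uniform distributions have maximum entropy log₂(5) = 2.3219 bits
- The more "peaked" or concentrated a distribution, the lower its entropy

Entropies:
  H(A) = 2.3219 bits
  H(B) = 0.6111 bits
  H(C) = 2.1867 bits

Ranking: A > C > B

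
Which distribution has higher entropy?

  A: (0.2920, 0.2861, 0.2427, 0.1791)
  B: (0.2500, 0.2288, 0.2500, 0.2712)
B

Both distributions are close to uniform, making this a harder comparison.

H(A) = 1.9753 bits
H(B) = 1.9974 bits

The distribution closer to uniform has higher entropy.
Answer: B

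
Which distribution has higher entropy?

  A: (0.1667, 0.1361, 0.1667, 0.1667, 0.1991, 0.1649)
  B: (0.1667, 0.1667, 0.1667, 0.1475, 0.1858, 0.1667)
B

Both distributions are close to uniform, making this a harder comparison.

H(A) = 2.5763 bits
H(B) = 2.5818 bits

The distribution closer to uniform has higher entropy.
Answer: B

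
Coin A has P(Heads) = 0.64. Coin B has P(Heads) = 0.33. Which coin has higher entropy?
A

For binary distributions, entropy is maximized at p=0.5 and decreases as p moves toward 0 or 1.

H(A) = H(0.64) = 0.9427 bits
H(B) = H(0.33) = 0.9149 bits

Distribution A (p=0.64) is closer to uniform (p=0.5), so it has higher entropy.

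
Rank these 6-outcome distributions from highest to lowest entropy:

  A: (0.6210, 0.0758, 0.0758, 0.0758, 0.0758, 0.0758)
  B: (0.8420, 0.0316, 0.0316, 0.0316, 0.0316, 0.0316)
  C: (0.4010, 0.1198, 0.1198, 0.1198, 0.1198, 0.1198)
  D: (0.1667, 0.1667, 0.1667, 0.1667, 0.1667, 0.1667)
D > C > A > B

Key insight: Entropy is maximized by uniform distributions and minimized by concentrated distributions.

Entropies:
  H(A) = 1.8373 bits
  H(B) = 0.9964 bits
  H(C) = 2.3624 bits
  H(D) = 2.5850 bits

Ranking: D > C > A > B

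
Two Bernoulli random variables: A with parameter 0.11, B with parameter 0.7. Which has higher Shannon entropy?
B

For binary distributions, entropy is maximized at p=0.5 and decreases as p moves toward 0 or 1.

H(A) = H(0.11) = 0.4999 bits
H(B) = H(0.7) = 0.8813 bits

Distribution B (p=0.7) is closer to uniform (p=0.5), so it has higher entropy.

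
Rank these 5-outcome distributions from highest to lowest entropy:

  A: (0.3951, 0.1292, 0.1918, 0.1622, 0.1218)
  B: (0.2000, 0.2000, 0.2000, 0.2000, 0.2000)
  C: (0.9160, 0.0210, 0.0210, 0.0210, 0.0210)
B > A > C

Key insight: Entropy is maximized by uniform distributions and minimized by concentrated distributions.

- Uniform distributions have maximum entropy log₂(5) = 2.3219 bits
- The more "peaked" or concentrated a distribution, the lower its entropy

Entropies:
  H(A) = 2.1632 bits
  H(B) = 2.3219 bits
  H(C) = 0.5841 bits

Ranking: B > A > C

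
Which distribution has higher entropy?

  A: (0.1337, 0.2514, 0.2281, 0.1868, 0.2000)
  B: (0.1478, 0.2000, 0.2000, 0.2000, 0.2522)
B

Both distributions are close to uniform, making this a harder comparison.

H(A) = 2.2918 bits
H(B) = 2.3021 bits

The distribution closer to uniform has higher entropy.
Answer: B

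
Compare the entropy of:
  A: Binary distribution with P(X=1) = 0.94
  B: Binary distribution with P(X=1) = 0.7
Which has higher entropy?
B

For binary distributions, entropy is maximized at p=0.5 and decreases as p moves toward 0 or 1.

H(A) = H(0.94) = 0.3274 bits
H(B) = H(0.7) = 0.8813 bits

Distribution B (p=0.7) is closer to uniform (p=0.5), so it has higher entropy.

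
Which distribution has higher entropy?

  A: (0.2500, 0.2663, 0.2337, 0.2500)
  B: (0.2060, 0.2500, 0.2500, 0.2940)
A

Both distributions are close to uniform, making this a harder comparison.

H(A) = 1.9985 bits
H(B) = 1.9888 bits

The distribution closer to uniform has higher entropy.
Answer: A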